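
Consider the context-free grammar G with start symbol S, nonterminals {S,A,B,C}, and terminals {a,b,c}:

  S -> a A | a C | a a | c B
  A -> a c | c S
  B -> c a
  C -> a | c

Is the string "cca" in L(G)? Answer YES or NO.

Convert to CNF:
  S -> T0 A | T0 C | T0 T0 | T1 B
  A -> T0 T1 | T1 S
  B -> T1 T0
  C -> a | c
  T0 -> a
  T1 -> c

Fill CYK table bottom-up:
  [0..0]={C,T1}  "c"  orig:{C}
  [1..1]={C,T1}  "c"  orig:{C}
  [2..2]={C,T0}  "a"  orig:{C}
  [0..1]=∅  "cc"
  [1..2]={B}  "ca"
  [0..2]={S}  "cca"

S ∈ T[0,2] ⇒ YES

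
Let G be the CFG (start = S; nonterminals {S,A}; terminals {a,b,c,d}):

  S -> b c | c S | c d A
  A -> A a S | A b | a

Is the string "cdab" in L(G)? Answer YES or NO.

Convert to CNF:
  S -> T1 T2 | T2 S | T2 X5
  A -> A T1 | A X4 | a
  T0 -> a
  T1 -> b
  T2 -> c
  T3 -> d
  X4 -> T0 S
  X5 -> T3 A

CYK fill:
  [0..0]={T2}  "c"  orig:{}
  [1..1]={T3}  "d"  orig:{}
  [2..2]={A,T0}  "a"  orig:{A}
  [3..3]={T1}  "b"  orig:{}
  [0..1]=∅  "cd"
  [1..2]={X5}  "da"  orig:{}
  [2..3]={A}  "ab"
  [0..2]={S}  "cda"
  [1..3]={X5}  "dab"  orig:{}
  [0..3]={S}  "cdab"

S ∈ T[0,3] ⇒ YES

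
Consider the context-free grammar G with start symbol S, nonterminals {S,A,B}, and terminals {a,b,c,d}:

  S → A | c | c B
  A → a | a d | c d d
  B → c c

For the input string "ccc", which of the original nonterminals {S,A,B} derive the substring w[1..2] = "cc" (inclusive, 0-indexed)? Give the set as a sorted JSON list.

CNF form of G:
  S -> T0 T1 | T2 B | T2 X4 | a | c
  A -> T0 T1 | T2 X3 | a
  B -> T2 T2
  T0 -> a
  T1 -> d
  T2 -> c
  X3 -> T1 T1
  X4 -> T1 T1

Fill CYK table bottom-up (cells [i..j] with 1 ≤ i ≤ j ≤ 2 only):
  [1..1]={S,T2}  "c"  orig:{S}
  [2..2]={S,T2}  "c"  orig:{S}
  [1..2]={B}  "cc"

Original NTs in T[1,2] deriving "cc": ["B"]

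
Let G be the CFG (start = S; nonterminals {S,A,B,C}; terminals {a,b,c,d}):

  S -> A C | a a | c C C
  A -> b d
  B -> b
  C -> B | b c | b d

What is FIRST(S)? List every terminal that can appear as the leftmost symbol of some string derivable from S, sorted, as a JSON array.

FIRST sets, iterate to fixpoint:
iter 1:
  A via A→b d: +{b}
  B via B→b: +{b}
  C via C→B: +{b}
  S via S→A C: +{b}
  S via S→a a: +{a}
  S via S→c C C: +{c}
  FIRST(S)={a,b,c}  FIRST(A)={b}  FIRST(B)={b}  FIRST(C)={b}
iter 2: (no change)
  FIRST(S)={a,b,c}  FIRST(A)={b}  FIRST(B)={b}  FIRST(C)={b}

FIRST(S) = ["a", "b", "c"]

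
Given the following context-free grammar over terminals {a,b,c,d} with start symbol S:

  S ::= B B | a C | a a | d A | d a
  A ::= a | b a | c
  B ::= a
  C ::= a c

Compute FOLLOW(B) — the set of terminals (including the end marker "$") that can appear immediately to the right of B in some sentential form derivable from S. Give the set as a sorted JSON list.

FIRST iteration:
pass 1:
  A via A→a: +{a}
  A via A→b a: +{b}
  A via A→c: +{c}
  B via B→a: +{a}
  C via C→a c: +{a}
  S via S→B B: +{a}
  S via S→d A: +{d}
  FIRST(S)={a,d}  FIRST(A)={a,b,c}  FIRST(B)={a}  FIRST(C)={a}
pass 2: (no change)
  FIRST(S)={a,d}  FIRST(A)={a,b,c}  FIRST(B)={a}  FIRST(C)={a}

FOLLOW iteration:
initialize: $ ∈ FOLLOW(S)
iter 1:
  S→B B: FOLLOW(B) ⊇ FIRST(B) = {a}; new: +{a}
  S→B B: FOLLOW(B) ⊇ FOLLOW(S) ⊇ {$}; new: +{$}
  S→a C: FOLLOW(C) ⊇ FOLLOW(S) ⊇ {$}; new: +{$}
  S→d A: FOLLOW(A) ⊇ FOLLOW(S) ⊇ {$}; new: +{$}
  S: {$}  A: {$}  B: {$,a}  C: {$}
iter 2: done
  S: {$}  A: {$}  B: {$,a}  C: {$}

FOLLOW(B) = ["$", "a"]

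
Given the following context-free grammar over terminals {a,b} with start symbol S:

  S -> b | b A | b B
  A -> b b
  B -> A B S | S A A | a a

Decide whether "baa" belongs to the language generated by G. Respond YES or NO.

CNF form of G:
  S -> T0 A | T0 B | b
  A -> T0 T0
  B -> A X2 | S X3 | T1 T1
  T0 -> b
  T1 -> a
  X2 -> B S
  X3 -> A A

CYK fill:
  [0..0]={S,T0}  "b"  orig:{S}
  [1..1]={T1}  "a"  orig:{}
  [2..2]={T1}  "a"  orig:{}
  [0..1]=∅  "ba"
  [1..2]={B}  "aa"
  [0..2]={S}  "baa"

S ∈ T[0,2] ⇒ YES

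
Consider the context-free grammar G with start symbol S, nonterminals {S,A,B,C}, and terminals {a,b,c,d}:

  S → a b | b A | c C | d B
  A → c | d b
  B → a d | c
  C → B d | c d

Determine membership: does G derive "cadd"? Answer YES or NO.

Convert to CNF:
  S -> T0 B | T1 A | T2 T1 | T3 C
  A -> T0 T1 | c
  B -> T2 T0 | c
  C -> B T0 | T3 T0
  T0 -> d
  T1 -> b
  T2 -> a
  T3 -> c

CYK table (by increasing span):
  cell(0,0) c: {A,B,T3}  orig:{A,B}
  cell(1,1) a: {T2}  orig:{}
  cell(2,2) d: {T0}  orig:{}
  cell(3,3) d: {T0}  orig:{}
  cell(0,1) ca: ∅
  cell(1,2) ad: {B}
  cell(2,3) dd: ∅
  cell(0,2) cad: ∅
  cell(1,3) add: {C}
  cell(0,3) cadd: {S}

S ∈ T[0,3] ⇒ YES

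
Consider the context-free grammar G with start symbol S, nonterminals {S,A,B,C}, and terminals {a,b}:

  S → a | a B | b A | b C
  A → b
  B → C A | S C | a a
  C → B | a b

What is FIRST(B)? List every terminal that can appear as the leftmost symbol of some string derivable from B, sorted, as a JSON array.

Compute FIRST by fixpoint:
pass 1:
  A via A→b: +{b}
  B via B→a a: +{a}
  C via C→B: +{a}
  S via S→a: +{a}
  S via S→b A: +{b}
  S: {a,b}  A: {b}  B: {a}  C: {a}
pass 2:
  B via B→S C: +{b}
  C via C→B: +{b}
  S: {a,b}  A: {b}  B: {a,b}  C: {a,b}
pass 3: (no change)
  S: {a,b}  A: {b}  B: {a,b}  C: {a,b}

FIRST(B) = ["a", "b"]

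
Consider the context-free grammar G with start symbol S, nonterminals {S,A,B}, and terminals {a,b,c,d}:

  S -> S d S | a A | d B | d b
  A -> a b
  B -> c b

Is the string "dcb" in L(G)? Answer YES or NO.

Convert to CNF:
  S -> S X4 | T0 A | T3 B | T3 T1
  A -> T0 T1
  B -> T2 T1
  T0 -> a
  T1 -> b
  T2 -> c
  T3 -> d
  X4 -> T3 S

CYK fill:
  T[0,0] 'd' = {T3}  orig:{}
  T[1,1] 'c' = {T2}  orig:{}
  T[2,2] 'b' = {T1}  orig:{}
  T[0,1] 'dc' = ∅
  T[1,2] 'cb' = {B}
  T[0,2] 'dcb' = {S}

S ∈ T[0,2] ⇒ YES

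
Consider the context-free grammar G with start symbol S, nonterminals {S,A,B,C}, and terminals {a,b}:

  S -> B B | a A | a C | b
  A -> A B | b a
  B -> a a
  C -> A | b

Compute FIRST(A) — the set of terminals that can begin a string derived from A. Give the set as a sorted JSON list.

Compute FIRST by fixpoint:
round 1:
  A via A→b a: +{b}
  B via B→a a: +{a}
  C via C→A: +{b}
  S via S→B B: +{a}
  S via S→b: +{b}
  FIRST[S]={a,b}  FIRST[A]={b}  FIRST[B]={a}  FIRST[C]={b}
round 2: done
  FIRST[S]={a,b}  FIRST[A]={b}  FIRST[B]={a}  FIRST[C]={b}

FIRST(A) = ["b"]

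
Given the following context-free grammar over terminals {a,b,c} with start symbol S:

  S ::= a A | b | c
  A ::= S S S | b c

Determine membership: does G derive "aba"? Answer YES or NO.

Convert to CNF:
  S -> T2 A | b | c
  A -> S X3 | T0 T1
  T0 -> b
  T1 -> c
  T2 -> a
  X3 -> S S

CYK fill:
  cell(0,0) a: {T2}  orig:{}
  cell(1,1) b: {S,T0}  orig:{S}
  cell(2,2) a: {T2}  orig:{}
  cell(0,1) ab: ∅
  cell(1,2) ba: ∅
  cell(0,2) aba: ∅

S ∉ T[0,2] ⇒ NO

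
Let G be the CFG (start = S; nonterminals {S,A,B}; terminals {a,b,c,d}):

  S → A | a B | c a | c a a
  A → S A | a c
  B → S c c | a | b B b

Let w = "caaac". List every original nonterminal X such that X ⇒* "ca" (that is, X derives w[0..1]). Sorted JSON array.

CNF form of G:
  S -> S A | T0 B | T0 T1 | T1 T0 | T1 X5
  A -> S A | T0 T1
  B -> S X3 | T2 X4 | a
  T0 -> a
  T1 -> c
  T2 -> b
  X3 -> T1 T1
  X4 -> B T2
  X5 -> T0 T0

CYK table (by increasing span) (cells [i..j] with 0 ≤ i ≤ j ≤ 1 only):
  T[0,0] 'c' = {T1}  orig:{}
  T[1,1] 'a' = {B,T0}  orig:{B}
  T[0,1] 'ca' = {S}

Original NTs in T[0,1] deriving "ca": ["S"]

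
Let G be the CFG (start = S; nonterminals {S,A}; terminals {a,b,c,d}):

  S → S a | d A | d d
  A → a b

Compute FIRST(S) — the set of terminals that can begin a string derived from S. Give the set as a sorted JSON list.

Compute FIRST by fixpoint:
pass 1:
  A via A→a b: +{a}
  S via S→d A: +{d}
  FIRST(S)={d}  FIRST(A)={a}
pass 2: (stable)
  FIRST(S)={d}  FIRST(A)={a}

FIRST(S) = ["d"]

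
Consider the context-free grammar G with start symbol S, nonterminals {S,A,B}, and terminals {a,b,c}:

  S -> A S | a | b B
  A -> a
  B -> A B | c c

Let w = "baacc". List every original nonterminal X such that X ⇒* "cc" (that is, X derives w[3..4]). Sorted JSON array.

Convert to CNF:
  S -> A S | T1 B | a
  A -> a
  B -> A B | T0 T0
  T0 -> c
  T1 -> b

Fill CYK table bottom-up, restricted to cells inside w[3..4]:
  T[3,3] 'c' = {T0}  orig:{}
  T[4,4] 'c' = {T0}  orig:{}
  T[3,4] 'cc' = {B}

Original NTs in T[3,4] deriving "cc": ["B"]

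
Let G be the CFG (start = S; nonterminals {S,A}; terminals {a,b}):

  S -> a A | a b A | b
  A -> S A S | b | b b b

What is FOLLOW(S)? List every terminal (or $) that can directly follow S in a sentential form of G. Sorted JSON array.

Compute FIRST by fixpoint:
iter 1:
  A via A→b: +{b}
  S via S→a A: +{a}
  S via S→b: +{b}
  FIRST(S)={a,b}  FIRST(A)={b}
iter 2:
  A via A→S A S: +{a}
  FIRST(S)={a,b}  FIRST(A)={a,b}
iter 3: done
  FIRST(S)={a,b}  FIRST(A)={a,b}

FOLLOW sets:
FOLLOW(S) := {$}
iter 1:
  A→S A S: FOLLOW(S) ⊇ FIRST(A) = {a,b}; new: +{a,b}
  A→S A S: FOLLOW(A) ⊇ FIRST(S) = {a,b}; new: +{a,b}
  S→a A: FOLLOW(A) ⊇ FOLLOW(S) ⊇ {$,a,b}; new: +{$}
  S: {$,a,b}  A: {$,a,b}
iter 2: (no change)
  S: {$,a,b}  A: {$,a,b}

FOLLOW(S) = ["$", "a", "b"]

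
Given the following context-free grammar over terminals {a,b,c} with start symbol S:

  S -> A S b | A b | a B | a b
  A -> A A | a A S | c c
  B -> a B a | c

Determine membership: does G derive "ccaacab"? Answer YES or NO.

Convert to CNF:
  S -> A T2 | A X5 | T0 B | T0 T2
  A -> A A | T0 X3 | T1 T1
  B -> T0 X4 | c
  T0 -> a
  T1 -> c
  T2 -> b
  X3 -> A S
  X4 -> B T0
  X5 -> S T2

CYK table (by increasing span):
  [0..0]={B,T1}  "c"  orig:{B}
  [1..1]={B,T1}  "c"  orig:{B}
  [2..2]={T0}  "a"  orig:{}
  [3..3]={T0}  "a"  orig:{}
  [4..4]={B,T1}  "c"  orig:{B}
  [5..5]={T0}  "a"  orig:{}
  [6..6]={T2}  "b"  orig:{}
  [0..1]={A}  "cc"
  [1..2]={X4}  "ca"  orig:{}
  [2..3]=∅  "aa"
  [3..4]={S}  "ac"
  [4..5]={X4}  "ca"  orig:{}
  [5..6]={S}  "ab"
  [0..2]=∅  "cca"
  [1..3]=∅  "caa"
  [2..4]=∅  "aac"
  [3..5]={B}  "aca"
  [4..6]=∅  "cab"
  [0..3]=∅  "ccaa"
  [1..4]=∅  "caac"
  [2..5]={S}  "aaca"
  [3..6]=∅  "acab"
  [0..4]=∅  "ccaac"
  [1..5]=∅  "caaca"
  [2..6]={X5}  "aacab"  orig:{}
  [0..5]={X3}  "ccaaca"  orig:{}
  [1..6]=∅  "caacab"
  [0..6]={S}  "ccaacab"

S ∈ T[0,6] ⇒ YES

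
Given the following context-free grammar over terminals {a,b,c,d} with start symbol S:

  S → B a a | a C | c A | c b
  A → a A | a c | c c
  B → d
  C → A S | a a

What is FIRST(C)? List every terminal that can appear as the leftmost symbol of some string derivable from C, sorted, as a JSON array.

Compute FIRST by fixpoint:
[1]
  A via A→a A: +{a}
  A via A→c c: +{c}
  B via B→d: +{d}
  C via C→A S: +{a,c}
  S via S→B a a: +{d}
  S via S→a C: +{a}
  S via S→c A: +{c}
  FIRST[S]={a,c,d}  FIRST[A]={a,c}  FIRST[B]={d}  FIRST[C]={a,c}
[2] done
  FIRST[S]={a,c,d}  FIRST[A]={a,c}  FIRST[B]={d}  FIRST[C]={a,c}

FIRST(C) = ["a", "c"]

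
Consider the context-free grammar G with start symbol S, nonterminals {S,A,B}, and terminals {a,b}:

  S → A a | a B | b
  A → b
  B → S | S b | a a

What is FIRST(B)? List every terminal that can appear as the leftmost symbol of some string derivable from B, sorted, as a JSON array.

FIRST sets, iterate to fixpoint:
iter 1:
  A via A→b: +{b}
  B via B→a a: +{a}
  S via S→A a: +{b}
  S via S→a B: +{a}
  FIRST[S]={a,b}  FIRST[A]={b}  FIRST[B]={a}
iter 2:
  B via B→S: +{b}
  FIRST[S]={a,b}  FIRST[A]={b}  FIRST[B]={a,b}
iter 3: (stable)
  FIRST[S]={a,b}  FIRST[A]={b}  FIRST[B]={a,b}

FIRST(B) = ["a", "b"]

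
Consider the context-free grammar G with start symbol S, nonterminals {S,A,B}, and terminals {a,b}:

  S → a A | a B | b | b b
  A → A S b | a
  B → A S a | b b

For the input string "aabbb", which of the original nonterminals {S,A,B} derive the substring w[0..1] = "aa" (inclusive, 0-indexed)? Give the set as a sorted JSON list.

CNF form of G:
  S -> T0 T0 | T1 A | T1 B | b
  A -> A X2 | a
  B -> A X3 | T0 T0
  T0 -> b
  T1 -> a
  X2 -> S T0
  X3 -> S T1

Fill CYK table bottom-up, restricted to cells inside w[0..1]:
  cell(0,0) a: {A,T1}  orig:{A}
  cell(1,1) a: {A,T1}  orig:{A}
  cell(0,1) aa: {S}

Original NTs in T[0,1] deriving "aa": ["S"]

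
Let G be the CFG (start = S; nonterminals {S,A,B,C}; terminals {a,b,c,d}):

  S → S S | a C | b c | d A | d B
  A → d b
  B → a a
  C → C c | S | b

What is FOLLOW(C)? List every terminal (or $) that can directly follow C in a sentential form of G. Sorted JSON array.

FIRST sets, iterate to fixpoint:
iter 1:
  A via A→d b: +{d}
  B via B→a a: +{a}
  C via C→b: +{b}
  S via S→a C: +{a}
  S via S→b c: +{b}
  S via S→d A: +{d}
  FIRST[S]={a,b,d}  FIRST[A]={d}  FIRST[B]={a}  FIRST[C]={b}
iter 2:
  C via C→S: +{a,d}
  FIRST[S]={a,b,d}  FIRST[A]={d}  FIRST[B]={a}  FIRST[C]={a,b,d}
iter 3: done
  FIRST[S]={a,b,d}  FIRST[A]={d}  FIRST[B]={a}  FIRST[C]={a,b,d}

FOLLOW sets:
FOLLOW(S) := {$}
pass 1:
  C→C c: FOLLOW(C) ⊇ FIRST(c) = {c}; new: +{c}
  C→S: FOLLOW(S) ⊇ FOLLOW(C) ⊇ {c}; new: +{c}
  S→S S: FOLLOW(S) ⊇ FIRST(S) = {a,b,d}; new: +{a,b,d}
  S→a C: FOLLOW(C) ⊇ FOLLOW(S) ⊇ {$,a,b,c,d}; new: +{$,a,b,d}
  S→d A: FOLLOW(A) ⊇ FOLLOW(S) ⊇ {$,a,b,c,d}; new: +{$,a,b,c,d}
  S→d B: FOLLOW(B) ⊇ FOLLOW(S) ⊇ {$,a,b,c,d}; new: +{$,a,b,c,d}
  FOLLOW[S]={$,a,b,c,d}  FOLLOW[A]={$,a,b,c,d}  FOLLOW[B]={$,a,b,c,d}  FOLLOW[C]={$,a,b,c,d}
pass 2: (no change)
  FOLLOW[S]={$,a,b,c,d}  FOLLOW[A]={$,a,b,c,d}  FOLLOW[B]={$,a,b,c,d}  FOLLOW[C]={$,a,b,c,d}

FOLLOW(C) = ["$", "a", "b", "c", "d"]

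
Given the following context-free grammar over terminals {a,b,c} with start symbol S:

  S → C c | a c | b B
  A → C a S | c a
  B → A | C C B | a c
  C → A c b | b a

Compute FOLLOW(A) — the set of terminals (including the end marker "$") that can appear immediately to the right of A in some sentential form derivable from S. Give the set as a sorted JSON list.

FIRST sets, iterate to fixpoint:
[1]
  A via A→c a: +{c}
  B via B→A: +{c}
  B via B→a c: +{a}
  C via C→A c b: +{c}
  C via C→b a: +{b}
  S via S→C c: +{b,c}
  S via S→a c: +{a}
  S: {a,b,c}  A: {c}  B: {a,c}  C: {b,c}
[2]
  A via A→C a S: +{b}
  B via B→A: +{b}
  S: {a,b,c}  A: {b,c}  B: {a,b,c}  C: {b,c}
[3] done
  S: {a,b,c}  A: {b,c}  B: {a,b,c}  C: {b,c}

FOLLOW sets:
initialize: $ ∈ FOLLOW(S)
iter 1:
  A→C a S: FOLLOW(C) ⊇ FIRST(a) = {a}; new: +{a}
  B→C C B: FOLLOW(C) ⊇ FIRST(C) = {b,c}; new: +{b,c}
  C→A c b: FOLLOW(A) ⊇ FIRST(c) = {c}; new: +{c}
  S→b B: FOLLOW(B) ⊇ FOLLOW(S) ⊇ {$}; new: +{$}
  S: {$}  A: {c}  B: {$}  C: {a,b,c}
iter 2:
  A→C a S: FOLLOW(S) ⊇ FOLLOW(A) ⊇ {c}; new: +{c}
  B→A: FOLLOW(A) ⊇ FOLLOW(B) ⊇ {$}; new: +{$}
  S→b B: FOLLOW(B) ⊇ FOLLOW(S) ⊇ {$,c}; new: +{c}
  S: {$,c}  A: {$,c}  B: {$,c}  C: {a,b,c}
iter 3: (no change)
  S: {$,c}  A: {$,c}  B: {$,c}  C: {a,b,c}

FOLLOW(A) = ["$", "c"]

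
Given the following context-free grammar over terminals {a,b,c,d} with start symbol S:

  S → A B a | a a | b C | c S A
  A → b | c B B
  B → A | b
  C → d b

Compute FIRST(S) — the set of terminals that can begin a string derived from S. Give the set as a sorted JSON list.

Compute FIRST by fixpoint:
round 1:
  A via A→b: +{b}
  A via A→c B B: +{c}
  B via B→A: +{b,c}
  C via C→d b: +{d}
  S via S→A B a: +{b,c}
  S via S→a a: +{a}
  FIRST[S]={a,b,c}  FIRST[A]={b,c}  FIRST[B]={b,c}  FIRST[C]={d}
round 2: (no change)
  FIRST[S]={a,b,c}  FIRST[A]={b,c}  FIRST[B]={b,c}  FIRST[C]={d}

FIRST(S) = ["a", "b", "c"]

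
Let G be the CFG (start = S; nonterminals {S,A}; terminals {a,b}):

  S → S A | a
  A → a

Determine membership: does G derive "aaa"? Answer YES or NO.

CNF form of G:
  S -> S A | a
  A -> a

CYK table (by increasing span):
  cell(0,0) a: {A,S}
  cell(1,1) a: {A,S}
  cell(2,2) a: {A,S}
  cell(0,1) aa: {S}
  cell(1,2) aa: {S}
  cell(0,2) aaa: {S}

S ∈ T[0,2] ⇒ YES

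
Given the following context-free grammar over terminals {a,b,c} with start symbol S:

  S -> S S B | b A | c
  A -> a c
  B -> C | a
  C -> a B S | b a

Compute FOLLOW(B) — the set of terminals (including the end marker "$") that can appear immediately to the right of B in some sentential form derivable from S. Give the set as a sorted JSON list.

Compute FIRST by fixpoint:
[1]
  A via A→a c: +{a}
  B via B→a: +{a}
  C via C→a B S: +{a}
  C via C→b a: +{b}
  S via S→b A: +{b}
  S via S→c: +{c}
  FIRST[S]={b,c}  FIRST[A]={a}  FIRST[B]={a}  FIRST[C]={a,b}
[2]
  B via B→C: +{b}
  FIRST[S]={b,c}  FIRST[A]={a}  FIRST[B]={a,b}  FIRST[C]={a,b}
[3] — fixpoint
  FIRST[S]={b,c}  FIRST[A]={a}  FIRST[B]={a,b}  FIRST[C]={a,b}

FOLLOW iteration:
initialize: $ ∈ FOLLOW(S)
[1]
  C→a B S: FOLLOW(B) ⊇ FIRST(S) = {b,c}; new: +{b,c}
  S→S S B: FOLLOW(S) ⊇ FIRST(S) = {b,c}; new: +{b,c}
  S→S S B: FOLLOW(S) ⊇ FIRST(B) = {a,b}; new: +{a}
  S→S S B: FOLLOW(B) ⊇ FOLLOW(S) ⊇ {$,a,b,c}; new: +{$,a}
  S→b A: FOLLOW(A) ⊇ FOLLOW(S) ⊇ {$,a,b,c}; new: +{$,a,b,c}
  S: {$,a,b,c}  A: {$,a,b,c}  B: {$,a,b,c}  C: {}
[2]
  B→C: FOLLOW(C) ⊇ FOLLOW(B) ⊇ {$,a,b,c}; new: +{$,a,b,c}
  S: {$,a,b,c}  A: {$,a,b,c}  B: {$,a,b,c}  C: {$,a,b,c}
[3] — fixpoint
  S: {$,a,b,c}  A: {$,a,b,c}  B: {$,a,b,c}  C: {$,a,b,c}

FOLLOW(B) = ["$", "a", "b", "c"]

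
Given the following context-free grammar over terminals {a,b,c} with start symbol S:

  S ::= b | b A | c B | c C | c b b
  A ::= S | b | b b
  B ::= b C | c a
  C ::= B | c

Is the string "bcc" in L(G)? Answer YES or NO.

CNF form of G:
  S -> T0 A | T1 B | T1 C | T1 X4 | b
  A -> T0 A | T0 T0 | T1 B | T1 C | T1 X3 | b
  B -> T0 C | T1 T2
  C -> T0 C | T1 T2 | c
  T0 -> b
  T1 -> c
  T2 -> a
  X3 -> T0 T0
  X4 -> T0 T0

CYK table (by increasing span):
  T[0,0] 'b' = {A,S,T0}  orig:{A,S}
  T[1,1] 'c' = {C,T1}  orig:{C}
  T[2,2] 'c' = {C,T1}  orig:{C}
  T[0,1] 'bc' = {B,C}
  T[1,2] 'cc' = {A,S}
  T[0,2] 'bcc' = {A,S}

S ∈ T[0,2] ⇒ YES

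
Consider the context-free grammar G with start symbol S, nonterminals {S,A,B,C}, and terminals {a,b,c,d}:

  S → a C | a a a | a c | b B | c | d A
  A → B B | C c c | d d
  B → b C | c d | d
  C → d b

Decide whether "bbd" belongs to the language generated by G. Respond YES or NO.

Convert to CNF:
  S -> T1 A | T2 B | T3 C | T3 T0 | T3 X5 | c
  A -> B B | C X4 | T1 T1
  B -> T0 T1 | T2 C | d
  C -> T1 T2
  T0 -> c
  T1 -> d
  T2 -> b
  T3 -> a
  X4 -> T0 T0
  X5 -> T3 T3

CYK fill:
  T[0,0] 'b' = {T2}  orig:{}
  T[1,1] 'b' = {T2}  orig:{}
  T[2,2] 'd' = {B,T1}  orig:{B}
  T[0,1] 'bb' = ∅
  T[1,2] 'bd' = {S}
  T[0,2] 'bbd' = ∅

S ∉ T[0,2] ⇒ NO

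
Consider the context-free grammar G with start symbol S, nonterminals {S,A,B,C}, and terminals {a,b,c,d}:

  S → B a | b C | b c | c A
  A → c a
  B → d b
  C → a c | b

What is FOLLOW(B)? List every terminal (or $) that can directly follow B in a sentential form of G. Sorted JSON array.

FIRST iteration:
round 1:
  A via A→c a: +{c}
  B via B→d b: +{d}
  C via C→a c: +{a}
  C via C→b: +{b}
  S via S→B a: +{d}
  S via S→b C: +{b}
  S via S→c A: +{c}
  S: {b,c,d}  A: {c}  B: {d}  C: {a,b}
round 2: (stable)
  S: {b,c,d}  A: {c}  B: {d}  C: {a,b}

Compute FOLLOW by fixpoint:
FOLLOW(S) := {$}
iter 1:
  S→B a: FOLLOW(B) ⊇ FIRST(a) = {a}; new: +{a}
  S→b C: FOLLOW(C) ⊇ FOLLOW(S) ⊇ {$}; new: +{$}
  S→c A: FOLLOW(A) ⊇ FOLLOW(S) ⊇ {$}; new: +{$}
  FOLLOW[S]={$}  FOLLOW[A]={$}  FOLLOW[B]={a}  FOLLOW[C]={$}
iter 2: (stable)
  FOLLOW[S]={$}  FOLLOW[A]={$}  FOLLOW[B]={a}  FOLLOW[C]={$}

FOLLOW(B) = ["a"]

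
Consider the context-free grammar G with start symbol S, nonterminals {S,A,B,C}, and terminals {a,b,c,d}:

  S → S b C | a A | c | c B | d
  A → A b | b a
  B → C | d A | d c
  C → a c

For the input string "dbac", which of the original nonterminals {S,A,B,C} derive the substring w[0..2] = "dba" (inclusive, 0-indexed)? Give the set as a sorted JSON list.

CNF form of G:
  S -> S X4 | T1 A | T2 B | c | d
  A -> A T0 | T0 T1
  B -> T1 T2 | T3 A | T3 T2
  C -> T1 T2
  T0 -> b
  T1 -> a
  T2 -> c
  T3 -> d
  X4 -> T0 C

CYK table (by increasing span), restricted to cells inside w[0..2]:
  T[0,0] 'd' = {S,T3}  orig:{S}
  T[1,1] 'b' = {T0}  orig:{}
  T[2,2] 'a' = {T1}  orig:{}
  T[0,1] 'db' = ∅
  T[1,2] 'ba' = {A}
  T[0,2] 'dba' = {B}

Original NTs in T[0,2] deriving "dba": ["B"]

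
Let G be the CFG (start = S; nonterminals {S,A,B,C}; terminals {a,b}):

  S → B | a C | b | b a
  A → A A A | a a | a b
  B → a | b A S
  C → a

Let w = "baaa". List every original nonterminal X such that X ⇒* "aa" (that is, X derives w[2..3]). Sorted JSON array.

Convert to CNF:
  S -> T0 C | T1 T0 | T1 X4 | a | b
  A -> A X2 | T0 T0 | T0 T1
  B -> T1 X3 | a
  C -> a
  T0 -> a
  T1 -> b
  X2 -> A A
  X3 -> A S
  X4 -> A S

Fill CYK table bottom-up, restricted to cells inside w[2..3]:
  T[2,2] 'a' = {B,C,S,T0}  orig:{B,C,S}
  T[3,3] 'a' = {B,C,S,T0}  orig:{B,C,S}
  T[2,3] 'aa' = {A,S}

Original NTs in T[2,3] deriving "aa": ["A", "S"]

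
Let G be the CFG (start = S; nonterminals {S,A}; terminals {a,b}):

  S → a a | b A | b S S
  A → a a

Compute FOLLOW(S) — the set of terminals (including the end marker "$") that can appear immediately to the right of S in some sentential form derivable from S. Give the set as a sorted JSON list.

FIRST iteration:
[1]
  A via A→a a: +{a}
  S via S→a a: +{a}
  S via S→b A: +{b}
  S: {a,b}  A: {a}
[2] (no change)
  S: {a,b}  A: {a}

FOLLOW iteration:
initialize: $ ∈ FOLLOW(S)
round 1:
  S→b A: FOLLOW(A) ⊇ FOLLOW(S) ⊇ {$}; new: +{$}
  S→b S S: FOLLOW(S) ⊇ FIRST(S) = {a,b}; new: +{a,b}
  S: {$,a,b}  A: {$}
round 2:
  S→b A: FOLLOW(A) ⊇ FOLLOW(S) ⊇ {$,a,b}; new: +{a,b}
  S: {$,a,b}  A: {$,a,b}
round 3: done
  S: {$,a,b}  A: {$,a,b}

FOLLOW(S) = ["$", "a", "b"]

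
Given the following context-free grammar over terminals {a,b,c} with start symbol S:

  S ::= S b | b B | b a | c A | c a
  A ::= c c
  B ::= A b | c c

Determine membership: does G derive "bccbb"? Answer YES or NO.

CNF form of G:
  S -> S T1 | T0 A | T0 T2 | T1 B | T1 T2
  A -> T0 T0
  B -> A T1 | T0 T0
  T0 -> c
  T1 -> b
  T2 -> a

CYK table (by increasing span):
  cell(0,0) b: {T1}  orig:{}
  cell(1,1) c: {T0}  orig:{}
  cell(2,2) c: {T0}  orig:{}
  cell(3,3) b: {T1}  orig:{}
  cell(4,4) b: {T1}  orig:{}
  cell(0,1) bc: ∅
  cell(1,2) cc: {A,B}
  cell(2,3) cb: ∅
  cell(3,4) bb: ∅
  cell(0,2) bcc: {S}
  cell(1,3) ccb: {B}
  cell(2,4) cbb: ∅
  cell(0,3) bccb: {S}
  cell(1,4) ccbb: ∅
  cell(0,4) bccbb: {S}

S ∈ T[0,4] ⇒ YES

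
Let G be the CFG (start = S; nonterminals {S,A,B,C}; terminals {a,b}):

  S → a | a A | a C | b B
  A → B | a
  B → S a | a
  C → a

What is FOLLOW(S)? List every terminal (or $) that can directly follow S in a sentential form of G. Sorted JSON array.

FIRST iteration:
[1]
  A via A→a: +{a}
  B via B→a: +{a}
  C via C→a: +{a}
  S via S→a: +{a}
  S via S→b B: +{b}
  FIRST(S)={a,b}  FIRST(A)={a}  FIRST(B)={a}  FIRST(C)={a}
[2]
  B via B→S a: +{b}
  FIRST(S)={a,b}  FIRST(A)={a}  FIRST(B)={a,b}  FIRST(C)={a}
[3]
  A via A→B: +{b}
  FIRST(S)={a,b}  FIRST(A)={a,b}  FIRST(B)={a,b}  FIRST(C)={a}
[4] done
  FIRST(S)={a,b}  FIRST(A)={a,b}  FIRST(B)={a,b}  FIRST(C)={a}

FOLLOW iteration:
FOLLOW(S) := {$}
round 1:
  B→S a: FOLLOW(S) ⊇ FIRST(a) = {a}; new: +{a}
  S→a A: FOLLOW(A) ⊇ FOLLOW(S) ⊇ {$,a}; new: +{$,a}
  S→a C: FOLLOW(C) ⊇ FOLLOW(S) ⊇ {$,a}; new: +{$,a}
  S→b B: FOLLOW(B) ⊇ FOLLOW(S) ⊇ {$,a}; new: +{$,a}
  S: {$,a}  A: {$,a}  B: {$,a}  C: {$,a}
round 2: done
  S: {$,a}  A: {$,a}  B: {$,a}  C: {$,a}

FOLLOW(S) = ["$", "a"]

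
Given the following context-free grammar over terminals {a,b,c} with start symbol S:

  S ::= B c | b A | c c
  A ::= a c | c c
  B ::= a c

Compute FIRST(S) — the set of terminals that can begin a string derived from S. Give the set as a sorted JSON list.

Compute FIRST by fixpoint:
[1]
  A via A→a c: +{a}
  A via A→c c: +{c}
  B via B→a c: +{a}
  S via S→B c: +{a}
  S via S→b A: +{b}
  S via S→c c: +{c}
  FIRST(S)={a,b,c}  FIRST(A)={a,c}  FIRST(B)={a}
[2] — fixpoint
  FIRST(S)={a,b,c}  FIRST(A)={a,c}  FIRST(B)={a}

FIRST(S) = ["a", "b", "c"]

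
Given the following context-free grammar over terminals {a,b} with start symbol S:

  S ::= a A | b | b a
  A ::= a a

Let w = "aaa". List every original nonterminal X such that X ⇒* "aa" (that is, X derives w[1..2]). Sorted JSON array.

CNF form of G:
  S -> T0 A | T1 T0 | b
  A -> T0 T0
  T0 -> a
  T1 -> b

CYK table (by increasing span) (cells [i..j] with 1 ≤ i ≤ j ≤ 2 only):
  cell(1,1) a: {T0}  orig:{}
  cell(2,2) a: {T0}  orig:{}
  cell(1,2) aa: {A}

Original NTs in T[1,2] deriving "aa": ["A"]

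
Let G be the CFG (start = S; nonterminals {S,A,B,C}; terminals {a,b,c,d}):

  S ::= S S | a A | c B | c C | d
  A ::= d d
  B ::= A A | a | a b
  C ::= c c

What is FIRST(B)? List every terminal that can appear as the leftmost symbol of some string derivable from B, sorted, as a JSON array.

FIRST sets, iterate to fixpoint:
[1]
  A via A→d d: +{d}
  B via B→A A: +{d}
  B via B→a: +{a}
  C via C→c c: +{c}
  S via S→a A: +{a}
  S via S→c B: +{c}
  S via S→d: +{d}
  S: {a,c,d}  A: {d}  B: {a,d}  C: {c}
[2] — fixpoint
  S: {a,c,d}  A: {d}  B: {a,d}  C: {c}

FIRST(B) = ["a", "d"]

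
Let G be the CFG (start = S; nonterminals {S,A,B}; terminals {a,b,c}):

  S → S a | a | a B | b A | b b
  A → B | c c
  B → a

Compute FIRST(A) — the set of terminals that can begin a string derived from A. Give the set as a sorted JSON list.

FIRST iteration:
pass 1:
  A via A→c c: +{c}
  B via B→a: +{a}
  S via S→a: +{a}
  S via S→b A: +{b}
  FIRST[S]={a,b}  FIRST[A]={c}  FIRST[B]={a}
pass 2:
  A via A→B: +{a}
  FIRST[S]={a,b}  FIRST[A]={a,c}  FIRST[B]={a}
pass 3: — fixpoint
  FIRST[S]={a,b}  FIRST[A]={a,c}  FIRST[B]={a}

FIRST(A) = ["a", "c"]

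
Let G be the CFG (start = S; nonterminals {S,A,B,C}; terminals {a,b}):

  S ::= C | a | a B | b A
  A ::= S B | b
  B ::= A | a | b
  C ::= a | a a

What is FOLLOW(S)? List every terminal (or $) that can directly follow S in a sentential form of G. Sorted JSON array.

FIRST sets, iterate to fixpoint:
[1]
  A via A→b: +{b}
  B via B→A: +{b}
  B via B→a: +{a}
  C via C→a: +{a}
  S via S→C: +{a}
  S via S→b A: +{b}
  FIRST(S)={a,b}  FIRST(A)={b}  FIRST(B)={a,b}  FIRST(C)={a}
[2]
  A via A→S B: +{a}
  FIRST(S)={a,b}  FIRST(A)={a,b}  FIRST(B)={a,b}  FIRST(C)={a}
[3] done
  FIRST(S)={a,b}  FIRST(A)={a,b}  FIRST(B)={a,b}  FIRST(C)={a}

FOLLOW iteration:
seed FOLLOW(S) with $
iter 1:
  A→S B: FOLLOW(S) ⊇ FIRST(B) = {a,b}; new: +{a,b}
  S→C: FOLLOW(C) ⊇ FOLLOW(S) ⊇ {$,a,b}; new: +{$,a,b}
  S→a B: FOLLOW(B) ⊇ FOLLOW(S) ⊇ {$,a,b}; new: +{$,a,b}
  S→b A: FOLLOW(A) ⊇ FOLLOW(S) ⊇ {$,a,b}; new: +{$,a,b}
  S: {$,a,b}  A: {$,a,b}  B: {$,a,b}  C: {$,a,b}
iter 2: done
  S: {$,a,b}  A: {$,a,b}  B: {$,a,b}  C: {$,a,b}

FOLLOW(S) = ["$", "a", "b"]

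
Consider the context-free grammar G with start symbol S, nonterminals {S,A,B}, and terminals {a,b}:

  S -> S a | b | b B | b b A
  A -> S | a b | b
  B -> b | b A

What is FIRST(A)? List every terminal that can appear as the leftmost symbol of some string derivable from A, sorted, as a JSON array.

FIRST iteration:
pass 1:
  A via A→a b: +{a}
  A via A→b: +{b}
  B via B→b: +{b}
  S via S→b: +{b}
  S: {b}  A: {a,b}  B: {b}
pass 2: (no change)
  S: {b}  A: {a,b}  B: {b}

FIRST(A) = ["a", "b"]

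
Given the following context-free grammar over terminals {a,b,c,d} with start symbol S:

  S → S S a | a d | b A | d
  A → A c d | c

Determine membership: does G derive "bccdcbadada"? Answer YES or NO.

CNF form of G:
  S -> S X5 | T2 T1 | T3 A | d
  A -> A X4 | c
  T0 -> c
  T1 -> d
  T2 -> a
  T3 -> b
  X4 -> T0 T1
  X5 -> S T2

CYK fill:
  T[0,0] 'b' = {T3}  orig:{}
  T[1,1] 'c' = {A,T0}  orig:{A}
  T[2,2] 'c' = {A,T0}  orig:{A}
  T[3,3] 'd' = {S,T1}  orig:{S}
  T[4,4] 'c' = {A,T0}  orig:{A}
  T[5,5] 'b' = {T3}  orig:{}
  T[6,6] 'a' = {T2}  orig:{}
  T[7,7] 'd' = {S,T1}  orig:{S}
  T[8,8] 'a' = {T2}  orig:{}
  T[9,9] 'd' = {S,T1}  orig:{S}
  T[10,10] 'a' = {T2}  orig:{}
  T[0,1] 'bc' = {S}
  T[1,2] 'cc' = ∅
  T[2,3] 'cd' = {X4}  orig:{}
  T[3,4] 'dc' = ∅
  T[4,5] 'cb' = ∅
  T[5,6] 'ba' = ∅
  T[6,7] 'ad' = {S}
  T[7,8] 'da' = {X5}  orig:{}
  T[8,9] 'ad' = {S}
  T[9,10] 'da' = {X5}  orig:{}
  T[0,2] 'bcc' = ∅
  T[1,3] 'ccd' = {A}
  T[2,4] 'cdc' = ∅
  T[3,5] 'dcb' = ∅
  T[4,6] 'cba' = ∅
  T[5,7] 'bad' = ∅
  T[6,8] 'ada' = {X5}  orig:{}
  T[7,9] 'dad' = ∅
  T[8,10] 'ada' = {X5}  orig:{}
  T[0,3] 'bccd' = {S}
  T[1,4] 'ccdc' = ∅
  T[2,5] 'cdcb' = ∅
  T[3,6] 'dcba' = ∅
  T[4,7] 'cbad' = ∅
  T[5,8] 'bada' = ∅
  T[6,9] 'adad' = ∅
  T[7,10] 'dada' = {S}
  T[0,4] 'bccdc' = ∅
  T[1,5] 'ccdcb' = ∅
  T[2,6] 'cdcba' = ∅
  T[3,7] 'dcbad' = ∅
  T[4,8] 'cbada' = ∅
  T[5,9] 'badad' = ∅
  T[6,10] 'adada' = {S}
  T[0,5] 'bccdcb' = ∅
  T[1,6] 'ccdcba' = ∅
  T[2,7] 'cdcbad' = ∅
  T[3,8] 'dcbada' = ∅
  T[4,9] 'cbadad' = ∅
  T[5,10] 'badada' = ∅
  T[0,6] 'bccdcba' = ∅
  T[1,7] 'ccdcbad' = ∅
  T[2,8] 'cdcbada' = ∅
  T[3,9] 'dcbadad' = ∅
  T[4,10] 'cbadada' = ∅
  T[0,7] 'bccdcbad' = ∅
  T[1,8] 'ccdcbada' = ∅
  T[2,9] 'cdcbadad' = ∅
  T[3,10] 'dcbadada' = ∅
  T[0,8] 'bccdcbada' = ∅
  T[1,9] 'ccdcbadad' = ∅
  T[2,10] 'cdcbadada' = ∅
  T[0,9] 'bccdcbadad' = ∅
  T[1,10] 'ccdcbadada' = ∅
  T[0,10] 'bccdcbadada' = ∅

S ∉ T[0,10] ⇒ NO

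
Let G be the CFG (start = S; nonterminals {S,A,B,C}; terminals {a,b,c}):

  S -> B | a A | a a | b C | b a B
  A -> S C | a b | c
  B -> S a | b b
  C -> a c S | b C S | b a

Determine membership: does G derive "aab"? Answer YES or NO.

Convert to CNF:
  S -> S T0 | T0 A | T0 T0 | T1 C | T1 T1 | T1 X5
  A -> S C | T0 T1 | c
  B -> S T0 | T1 T1
  C -> T0 X3 | T1 T0 | T1 X4
  T0 -> a
  T1 -> b
  T2 -> c
  X3 -> T2 S
  X4 -> C S
  X5 -> T0 B

CYK table (by increasing span):
  cell(0,0) a: {T0}  orig:{}
  cell(1,1) a: {T0}  orig:{}
  cell(2,2) b: {T1}  orig:{}
  cell(0,1) aa: {S}
  cell(1,2) ab: {A}
  cell(0,2) aab: {S}

S ∈ T[0,2] ⇒ YES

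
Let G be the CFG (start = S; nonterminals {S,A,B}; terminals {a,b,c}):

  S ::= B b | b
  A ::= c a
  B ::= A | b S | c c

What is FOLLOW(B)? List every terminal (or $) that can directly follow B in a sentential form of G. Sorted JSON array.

Compute FIRST by fixpoint:
[1]
  A via A→c a: +{c}
  B via B→A: +{c}
  B via B→b S: +{b}
  S via S→B b: +{b,c}
  S: {b,c}  A: {c}  B: {b,c}
[2] (no change)
  S: {b,c}  A: {c}  B: {b,c}

FOLLOW iteration:
initialize: $ ∈ FOLLOW(S)
pass 1:
  S→B b: FOLLOW(B) ⊇ FIRST(b) = {b}; new: +{b}
  FOLLOW(S)={$}  FOLLOW(A)={}  FOLLOW(B)={b}
pass 2:
  B→A: FOLLOW(A) ⊇ FOLLOW(B) ⊇ {b}; new: +{b}
  B→b S: FOLLOW(S) ⊇ FOLLOW(B) ⊇ {b}; new: +{b}
  FOLLOW(S)={$,b}  FOLLOW(A)={b}  FOLLOW(B)={b}
pass 3: — fixpoint
  FOLLOW(S)={$,b}  FOLLOW(A)={b}  FOLLOW(B)={b}

FOLLOW(B) = ["b"]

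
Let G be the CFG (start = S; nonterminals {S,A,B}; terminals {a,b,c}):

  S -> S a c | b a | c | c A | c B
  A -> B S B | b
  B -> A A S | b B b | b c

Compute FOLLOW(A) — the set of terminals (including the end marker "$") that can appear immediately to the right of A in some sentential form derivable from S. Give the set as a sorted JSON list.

FIRST iteration:
pass 1:
  A via A→b: +{b}
  B via B→A A S: +{b}
  S via S→b a: +{b}
  S via S→c: +{c}
  FIRST(S)={b,c}  FIRST(A)={b}  FIRST(B)={b}
pass 2: done
  FIRST(S)={b,c}  FIRST(A)={b}  FIRST(B)={b}

FOLLOW iteration:
FOLLOW(S) := {$}
[1]
  A→B S B: FOLLOW(B) ⊇ FIRST(S) = {b,c}; new: +{b,c}
  A→B S B: FOLLOW(S) ⊇ FIRST(B) = {b}; new: +{b}
  B→A A S: FOLLOW(A) ⊇ FIRST(A) = {b}; new: +{b}
  B→A A S: FOLLOW(A) ⊇ FIRST(S) = {b,c}; new: +{c}
  B→A A S: FOLLOW(S) ⊇ FOLLOW(B) ⊇ {b,c}; new: +{c}
  S→S a c: FOLLOW(S) ⊇ FIRST(a) = {a}; new: +{a}
  S→c A: FOLLOW(A) ⊇ FOLLOW(S) ⊇ {$,a,b,c}; new: +{$,a}
  S→c B: FOLLOW(B) ⊇ FOLLOW(S) ⊇ {$,a,b,c}; new: +{$,a}
  FOLLOW[S]={$,a,b,c}  FOLLOW[A]={$,a,b,c}  FOLLOW[B]={$,a,b,c}
[2] (stable)
  FOLLOW[S]={$,a,b,c}  FOLLOW[A]={$,a,b,c}  FOLLOW[B]={$,a,b,c}

FOLLOW(A) = ["$", "a", "b", "c"]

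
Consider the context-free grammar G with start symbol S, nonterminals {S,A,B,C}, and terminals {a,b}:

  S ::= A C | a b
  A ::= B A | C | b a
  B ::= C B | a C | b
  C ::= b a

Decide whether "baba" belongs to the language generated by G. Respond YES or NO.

CNF form of G:
  S -> A C | T1 T0
  A -> B A | T0 T1
  B -> C B | T1 C | b
  C -> T0 T1
  T0 -> b
  T1 -> a

Fill CYK table bottom-up:
  cell(0,0) b: {B,T0}  orig:{B}
  cell(1,1) a: {T1}  orig:{}
  cell(2,2) b: {B,T0}  orig:{B}
  cell(3,3) a: {T1}  orig:{}
  cell(0,1) ba: {A,C}
  cell(1,2) ab: {S}
  cell(2,3) ba: {A,C}
  cell(0,2) bab: {B}
  cell(1,3) aba: {B}
  cell(0,3) baba: {S}

S ∈ T[0,3] ⇒ YES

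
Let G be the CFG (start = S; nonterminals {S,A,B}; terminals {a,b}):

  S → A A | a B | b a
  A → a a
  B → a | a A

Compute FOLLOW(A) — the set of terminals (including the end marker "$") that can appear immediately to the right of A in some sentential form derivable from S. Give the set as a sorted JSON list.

FIRST sets, iterate to fixpoint:
[1]
  A via A→a a: +{a}
  B via B→a: +{a}
  S via S→A A: +{a}
  S via S→b a: +{b}
  S: {a,b}  A: {a}  B: {a}
[2] (no change)
  S: {a,b}  A: {a}  B: {a}

FOLLOW sets:
initialize: $ ∈ FOLLOW(S)
iter 1:
  S→A A: FOLLOW(A) ⊇ FIRST(A) = {a}; new: +{a}
  S→A A: FOLLOW(A) ⊇ FOLLOW(S) ⊇ {$}; new: +{$}
  S→a B: FOLLOW(B) ⊇ FOLLOW(S) ⊇ {$}; new: +{$}
  FOLLOW[S]={$}  FOLLOW[A]={$,a}  FOLLOW[B]={$}
iter 2: — fixpoint
  FOLLOW[S]={$}  FOLLOW[A]={$,a}  FOLLOW[B]={$}

FOLLOW(A) = ["$", "a"]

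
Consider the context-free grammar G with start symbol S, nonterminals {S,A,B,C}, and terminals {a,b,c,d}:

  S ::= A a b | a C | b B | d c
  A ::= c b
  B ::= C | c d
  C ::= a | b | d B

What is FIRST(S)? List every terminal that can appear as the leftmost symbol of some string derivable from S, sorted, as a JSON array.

Compute FIRST by fixpoint:
[1]
  A via A→c b: +{c}
  B via B→c d: +{c}
  C via C→a: +{a}
  C via C→b: +{b}
  C via C→d B: +{d}
  S via S→A a b: +{c}
  S via S→a C: +{a}
  S via S→b B: +{b}
  S via S→d c: +{d}
  S: {a,b,c,d}  A: {c}  B: {c}  C: {a,b,d}
[2]
  B via B→C: +{a,b,d}
  S: {a,b,c,d}  A: {c}  B: {a,b,c,d}  C: {a,b,d}
[3] (no change)
  S: {a,b,c,d}  A: {c}  B: {a,b,c,d}  C: {a,b,d}

FIRST(S) = ["a", "b", "c", "d"]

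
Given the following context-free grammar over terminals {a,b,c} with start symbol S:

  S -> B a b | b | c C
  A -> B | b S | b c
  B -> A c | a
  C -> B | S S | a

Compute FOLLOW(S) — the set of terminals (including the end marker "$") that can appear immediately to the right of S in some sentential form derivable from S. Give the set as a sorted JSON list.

FIRST iteration:
iter 1:
  A via A→b S: +{b}
  B via B→A c: +{b}
  B via B→a: +{a}
  C via C→B: +{a,b}
  S via S→B a b: +{a,b}
  S via S→c C: +{c}
  FIRST(S)={a,b,c}  FIRST(A)={b}  FIRST(B)={a,b}  FIRST(C)={a,b}
iter 2:
  A via A→B: +{a}
  C via C→S S: +{c}
  FIRST(S)={a,b,c}  FIRST(A)={a,b}  FIRST(B)={a,b}  FIRST(C)={a,b,c}
iter 3: — fixpoint
  FIRST(S)={a,b,c}  FIRST(A)={a,b}  FIRST(B)={a,b}  FIRST(C)={a,b,c}

FOLLOW iteration:
seed FOLLOW(S) with $
iter 1:
  B→A c: FOLLOW(A) ⊇ FIRST(c) = {c}; new: +{c}
  C→S S: FOLLOW(S) ⊇ FIRST(S) = {a,b,c}; new: +{a,b,c}
  S→B a b: FOLLOW(B) ⊇ FIRST(a) = {a}; new: +{a}
  S→c C: FOLLOW(C) ⊇ FOLLOW(S) ⊇ {$,a,b,c}; new: +{$,a,b,c}
  S: {$,a,b,c}  A: {c}  B: {a}  C: {$,a,b,c}
iter 2:
  A→B: FOLLOW(B) ⊇ FOLLOW(A) ⊇ {c}; new: +{c}
  C→B: FOLLOW(B) ⊇ FOLLOW(C) ⊇ {$,a,b,c}; new: +{$,b}
  S: {$,a,b,c}  A: {c}  B: {$,a,b,c}  C: {$,a,b,c}
iter 3: — fixpoint
  S: {$,a,b,c}  A: {c}  B: {$,a,b,c}  C: {$,a,b,c}

FOLLOW(S) = ["$", "a", "b", "c"]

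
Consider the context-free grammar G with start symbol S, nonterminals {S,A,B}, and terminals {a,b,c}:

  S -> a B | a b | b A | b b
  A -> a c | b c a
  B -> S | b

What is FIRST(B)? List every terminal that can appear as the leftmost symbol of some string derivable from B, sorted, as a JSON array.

Compute FIRST by fixpoint:
round 1:
  A via A→a c: +{a}
  A via A→b c a: +{b}
  B via B→b: +{b}
  S via S→a B: +{a}
  S via S→b A: +{b}
  FIRST[S]={a,b}  FIRST[A]={a,b}  FIRST[B]={b}
round 2:
  B via B→S: +{a}
  FIRST[S]={a,b}  FIRST[A]={a,b}  FIRST[B]={a,b}
round 3: (stable)
  FIRST[S]={a,b}  FIRST[A]={a,b}  FIRST[B]={a,b}

FIRST(B) = ["a", "b"]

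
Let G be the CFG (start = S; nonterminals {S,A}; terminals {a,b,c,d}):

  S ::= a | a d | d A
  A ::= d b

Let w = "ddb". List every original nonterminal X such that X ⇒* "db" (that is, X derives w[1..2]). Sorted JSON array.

Convert to CNF:
  S -> T0 A | T2 T0 | a
  A -> T0 T1
  T0 -> d
  T1 -> b
  T2 -> a

Fill CYK table bottom-up — only the sub-triangle for w[1..2]:
  [1..1]={T0}  "d"  orig:{}
  [2..2]={T1}  "b"  orig:{}
  [1..2]={A}  "db"

Original NTs in T[1,2] deriving "db": ["A"]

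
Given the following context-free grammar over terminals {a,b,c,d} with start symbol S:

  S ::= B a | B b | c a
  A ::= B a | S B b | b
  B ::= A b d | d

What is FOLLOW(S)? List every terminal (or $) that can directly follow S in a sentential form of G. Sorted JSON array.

FIRST sets, iterate to fixpoint:
iter 1:
  A via A→b: +{b}
  B via B→A b d: +{b}
  B via B→d: +{d}
  S via S→B a: +{b,d}
  S via S→c a: +{c}
  S: {b,c,d}  A: {b}  B: {b,d}
iter 2:
  A via A→B a: +{d}
  A via A→S B b: +{c}
  B via B→A b d: +{c}
  S: {b,c,d}  A: {b,c,d}  B: {b,c,d}
iter 3: done
  S: {b,c,d}  A: {b,c,d}  B: {b,c,d}

FOLLOW iteration:
FOLLOW(S) := {$}
iter 1:
  A→B a: FOLLOW(B) ⊇ FIRST(a) = {a}; new: +{a}
  A→S B b: FOLLOW(S) ⊇ FIRST(B) = {b,c,d}; new: +{b,c,d}
  A→S B b: FOLLOW(B) ⊇ FIRST(b) = {b}; new: +{b}
  B→A b d: FOLLOW(A) ⊇ FIRST(b) = {b}; new: +{b}
  S: {$,b,c,d}  A: {b}  B: {a,b}
iter 2: — fixpoint
  S: {$,b,c,d}  A: {b}  B: {a,b}

FOLLOW(S) = ["$", "b", "c", "d"]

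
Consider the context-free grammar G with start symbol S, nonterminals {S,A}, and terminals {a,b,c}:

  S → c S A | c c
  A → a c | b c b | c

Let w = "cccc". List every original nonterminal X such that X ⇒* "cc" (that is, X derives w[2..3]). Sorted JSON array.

Convert to CNF:
  S -> T1 T1 | T1 X4
  A -> T0 T1 | T2 X3 | c
  T0 -> a
  T1 -> c
  T2 -> b
  X3 -> T1 T2
  X4 -> S A

CYK fill (cells [i..j] with 2 ≤ i ≤ j ≤ 3 only):
  T[2,2] 'c' = {A,T1}  orig:{A}
  T[3,3] 'c' = {A,T1}  orig:{A}
  T[2,3] 'cc' = {S}

Original NTs in T[2,3] deriving "cc": ["S"]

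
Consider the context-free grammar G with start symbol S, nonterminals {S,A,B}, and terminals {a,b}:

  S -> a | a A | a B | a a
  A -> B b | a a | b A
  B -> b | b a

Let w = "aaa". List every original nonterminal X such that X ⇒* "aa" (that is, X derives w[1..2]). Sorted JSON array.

Convert to CNF:
  S -> T1 A | T1 B | T1 T1 | a
  A -> B T0 | T0 A | T1 T1
  B -> T0 T1 | b
  T0 -> b
  T1 -> a

CYK table (by increasing span), restricted to cells inside w[1..2]:
  cell(1,1) a: {S,T1}  orig:{S}
  cell(2,2) a: {S,T1}  orig:{S}
  cell(1,2) aa: {A,S}

Original NTs in T[1,2] deriving "aa": ["A", "S"]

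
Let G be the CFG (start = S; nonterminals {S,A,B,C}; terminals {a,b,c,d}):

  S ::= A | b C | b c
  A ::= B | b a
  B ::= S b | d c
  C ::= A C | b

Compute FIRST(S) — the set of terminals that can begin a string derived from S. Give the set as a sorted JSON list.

Compute FIRST by fixpoint:
round 1:
  A via A→b a: +{b}
  B via B→d c: +{d}
  C via C→A C: +{b}
  S via S→A: +{b}
  FIRST[S]={b}  FIRST[A]={b}  FIRST[B]={d}  FIRST[C]={b}
round 2:
  A via A→B: +{d}
  B via B→S b: +{b}
  C via C→A C: +{d}
  S via S→A: +{d}
  FIRST[S]={b,d}  FIRST[A]={b,d}  FIRST[B]={b,d}  FIRST[C]={b,d}
round 3: (stable)
  FIRST[S]={b,d}  FIRST[A]={b,d}  FIRST[B]={b,d}  FIRST[C]={b,d}

FIRST(S) = ["b", "d"]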